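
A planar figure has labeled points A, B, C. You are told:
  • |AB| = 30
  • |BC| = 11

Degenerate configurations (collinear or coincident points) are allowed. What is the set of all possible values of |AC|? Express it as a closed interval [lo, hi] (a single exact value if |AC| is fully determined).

|AB| ∈ {30}
|BC| ∈ {11}
|AC| ∈ [19, 41]

|AC| ∈ [19, 41]  (≈ [19.0000, 41.0000])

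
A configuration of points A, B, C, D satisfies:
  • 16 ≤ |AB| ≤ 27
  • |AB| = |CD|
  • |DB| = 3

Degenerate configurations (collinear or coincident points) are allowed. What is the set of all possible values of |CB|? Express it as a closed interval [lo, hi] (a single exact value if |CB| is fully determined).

|CB| ∈ [13, 30]  (≈ [13.0000, 30.0000])

|AB| ∈ [16, 27]
|BD| ∈ {3}
|CD| ∈ [16, 27]
|AD| ∈ [13, 30]
|BC| ∈ [13, 30]
|AC| ∈ [0, 57]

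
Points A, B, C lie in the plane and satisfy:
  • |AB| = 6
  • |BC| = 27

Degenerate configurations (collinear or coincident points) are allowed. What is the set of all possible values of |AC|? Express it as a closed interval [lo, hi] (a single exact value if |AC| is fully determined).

|AB| ∈ {6}
|BC| ∈ {27}
|AC| ∈ [21, 33]

|AC| ∈ [21, 33]  (≈ [21.0000, 33.0000])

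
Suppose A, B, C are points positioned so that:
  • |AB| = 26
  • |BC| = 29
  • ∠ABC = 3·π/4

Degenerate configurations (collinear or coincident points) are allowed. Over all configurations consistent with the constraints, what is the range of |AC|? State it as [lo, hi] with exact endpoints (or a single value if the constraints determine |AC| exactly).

|AB| ∈ {26}
|BC| ∈ {29}
|AC| ∈ {√(754·√(2) + 1517)}

|AC| = √(754·√(2) + 1517)  (≈ 50.8263)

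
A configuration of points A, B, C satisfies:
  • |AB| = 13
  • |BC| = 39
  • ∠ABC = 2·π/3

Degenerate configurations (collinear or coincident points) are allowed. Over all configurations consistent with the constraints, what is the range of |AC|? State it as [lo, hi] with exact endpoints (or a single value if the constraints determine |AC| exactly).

|AC| = 13·√(13)  (≈ 46.8722)

|AB| ∈ {13}
|BC| ∈ {39}
|AC| ∈ {13·√(13)}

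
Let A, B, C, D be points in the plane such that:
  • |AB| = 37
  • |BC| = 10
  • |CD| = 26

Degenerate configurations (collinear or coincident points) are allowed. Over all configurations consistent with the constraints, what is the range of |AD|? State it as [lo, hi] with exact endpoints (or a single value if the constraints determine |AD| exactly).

|AB| ∈ {37}
|BC| ∈ {10}
|CD| ∈ {26}
|AC| ∈ [27, 47]
|BD| ∈ [16, 36]
|AD| ∈ [1, 73]

|AD| ∈ [1, 73]  (≈ [1.0000, 73.0000])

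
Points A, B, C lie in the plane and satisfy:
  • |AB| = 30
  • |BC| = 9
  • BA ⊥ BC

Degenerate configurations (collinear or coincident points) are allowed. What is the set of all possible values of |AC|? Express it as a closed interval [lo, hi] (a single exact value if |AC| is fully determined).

|AB| ∈ {30}
|BC| ∈ {9}
|AC| ∈ {3·√(109)}

|AC| = 3·√(109)  (≈ 31.3209)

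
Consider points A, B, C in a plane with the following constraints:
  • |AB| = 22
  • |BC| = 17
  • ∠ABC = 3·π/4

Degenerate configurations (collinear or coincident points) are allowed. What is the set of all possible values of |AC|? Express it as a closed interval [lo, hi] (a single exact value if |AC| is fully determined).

|AC| = √(374·√(2) + 773)  (≈ 36.0821)

|AB| ∈ {22}
|BC| ∈ {17}
|AC| ∈ {√(374·√(2) + 773)}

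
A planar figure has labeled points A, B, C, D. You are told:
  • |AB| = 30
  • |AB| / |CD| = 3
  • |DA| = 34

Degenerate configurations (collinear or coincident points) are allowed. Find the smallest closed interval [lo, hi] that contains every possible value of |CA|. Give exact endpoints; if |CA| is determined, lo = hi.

|CA| ∈ [24, 44]  (≈ [24.0000, 44.0000])

|AB| ∈ {30}
|AD| ∈ {34}
|CD| ∈ {10}
|BD| ∈ [4, 64]
|AC| ∈ [24, 44]
|BC| ∈ [0, 74]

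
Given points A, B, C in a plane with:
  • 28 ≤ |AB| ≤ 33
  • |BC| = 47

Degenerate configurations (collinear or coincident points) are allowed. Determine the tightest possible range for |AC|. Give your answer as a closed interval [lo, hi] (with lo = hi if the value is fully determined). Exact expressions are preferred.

|AC| ∈ [14, 80]  (≈ [14.0000, 80.0000])

|AB| ∈ [28, 33]
|BC| ∈ {47}
|AC| ∈ [14, 80]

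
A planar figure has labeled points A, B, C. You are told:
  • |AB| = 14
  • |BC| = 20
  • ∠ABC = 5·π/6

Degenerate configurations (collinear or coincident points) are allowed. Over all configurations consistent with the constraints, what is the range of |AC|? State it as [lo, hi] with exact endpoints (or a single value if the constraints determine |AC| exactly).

|AC| = 2·√(70·√(3) + 149)  (≈ 32.8782)

|AB| ∈ {14}
|BC| ∈ {20}
|AC| ∈ {2·√(70·√(3) + 149)}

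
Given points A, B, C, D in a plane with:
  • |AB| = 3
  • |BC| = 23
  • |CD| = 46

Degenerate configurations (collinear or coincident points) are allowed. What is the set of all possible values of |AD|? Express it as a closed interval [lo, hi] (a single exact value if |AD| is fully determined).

|AB| ∈ {3}
|BC| ∈ {23}
|CD| ∈ {46}
|AC| ∈ [20, 26]
|BD| ∈ [23, 69]
|AD| ∈ [20, 72]

|AD| ∈ [20, 72]  (≈ [20.0000, 72.0000])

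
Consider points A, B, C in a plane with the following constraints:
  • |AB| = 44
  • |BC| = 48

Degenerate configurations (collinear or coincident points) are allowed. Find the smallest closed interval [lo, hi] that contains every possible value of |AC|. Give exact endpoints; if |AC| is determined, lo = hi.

|AB| ∈ {44}
|BC| ∈ {48}
|AC| ∈ [4, 92]

|AC| ∈ [4, 92]  (≈ [4.0000, 92.0000])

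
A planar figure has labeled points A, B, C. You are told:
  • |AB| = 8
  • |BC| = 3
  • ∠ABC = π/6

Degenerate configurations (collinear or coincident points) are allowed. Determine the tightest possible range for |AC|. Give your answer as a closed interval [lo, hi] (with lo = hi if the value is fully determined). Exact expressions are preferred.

|AB| ∈ {8}
|BC| ∈ {3}
|AC| ∈ {√(73 - 24·√(3))}

|AC| = √(73 - 24·√(3))  (≈ 5.6063)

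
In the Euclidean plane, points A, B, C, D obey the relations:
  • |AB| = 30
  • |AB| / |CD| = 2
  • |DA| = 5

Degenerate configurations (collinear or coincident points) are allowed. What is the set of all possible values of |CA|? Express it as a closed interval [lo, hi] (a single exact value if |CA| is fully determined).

|AB| ∈ {30}
|AD| ∈ {5}
|CD| ∈ {15}
|BD| ∈ [25, 35]
|AC| ∈ [10, 20]
|BC| ∈ [10, 50]

|CA| ∈ [10, 20]  (≈ [10.0000, 20.0000])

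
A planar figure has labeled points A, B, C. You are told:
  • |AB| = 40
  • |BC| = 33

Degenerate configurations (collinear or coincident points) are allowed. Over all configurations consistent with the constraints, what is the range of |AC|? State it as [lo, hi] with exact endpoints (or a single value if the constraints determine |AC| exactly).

|AB| ∈ {40}
|BC| ∈ {33}
|AC| ∈ [7, 73]

|AC| ∈ [7, 73]  (≈ [7.0000, 73.0000])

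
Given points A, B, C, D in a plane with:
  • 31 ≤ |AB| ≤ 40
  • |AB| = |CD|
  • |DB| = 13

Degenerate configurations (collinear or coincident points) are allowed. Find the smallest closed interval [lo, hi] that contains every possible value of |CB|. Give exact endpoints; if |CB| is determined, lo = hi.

|CB| ∈ [18, 53]  (≈ [18.0000, 53.0000])

|AB| ∈ [31, 40]
|BD| ∈ {13}
|CD| ∈ [31, 40]
|AD| ∈ [18, 53]
|BC| ∈ [18, 53]
|AC| ∈ [0, 93]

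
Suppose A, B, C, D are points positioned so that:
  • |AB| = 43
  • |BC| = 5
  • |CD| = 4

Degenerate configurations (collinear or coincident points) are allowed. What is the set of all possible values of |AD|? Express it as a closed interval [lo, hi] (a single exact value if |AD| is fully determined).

|AD| ∈ [34, 52]  (≈ [34.0000, 52.0000])

|AB| ∈ {43}
|BC| ∈ {5}
|CD| ∈ {4}
|AC| ∈ [38, 48]
|BD| ∈ [1, 9]
|AD| ∈ [34, 52]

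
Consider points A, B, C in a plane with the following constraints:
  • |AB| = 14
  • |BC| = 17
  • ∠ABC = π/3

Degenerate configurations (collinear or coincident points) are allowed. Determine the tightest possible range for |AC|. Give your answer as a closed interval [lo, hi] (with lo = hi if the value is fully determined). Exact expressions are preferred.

|AC| = √(247)  (≈ 15.7162)

|AB| ∈ {14}
|BC| ∈ {17}
|AC| ∈ {√(247)}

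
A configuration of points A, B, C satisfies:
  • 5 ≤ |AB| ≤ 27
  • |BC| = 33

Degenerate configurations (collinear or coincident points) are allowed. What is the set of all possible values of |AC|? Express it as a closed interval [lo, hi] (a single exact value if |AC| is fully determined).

|AC| ∈ [6, 60]  (≈ [6.0000, 60.0000])

|AB| ∈ [5, 27]
|BC| ∈ {33}
|AC| ∈ [6, 60]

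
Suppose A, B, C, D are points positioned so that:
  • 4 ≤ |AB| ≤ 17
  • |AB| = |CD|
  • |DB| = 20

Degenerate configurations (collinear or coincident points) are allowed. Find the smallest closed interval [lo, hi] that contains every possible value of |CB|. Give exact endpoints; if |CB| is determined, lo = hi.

|CB| ∈ [3, 37]  (≈ [3.0000, 37.0000])

|AB| ∈ [4, 17]
|BD| ∈ {20}
|CD| ∈ [4, 17]
|AD| ∈ [3, 37]
|BC| ∈ [3, 37]
|AC| ∈ [0, 54]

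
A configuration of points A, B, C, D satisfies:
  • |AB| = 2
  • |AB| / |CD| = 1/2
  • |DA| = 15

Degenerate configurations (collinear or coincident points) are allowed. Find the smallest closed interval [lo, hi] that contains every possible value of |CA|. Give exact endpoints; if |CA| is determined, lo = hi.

|AB| ∈ {2}
|AD| ∈ {15}
|CD| ∈ {4}
|BD| ∈ [13, 17]
|AC| ∈ [11, 19]
|BC| ∈ [9, 21]

|CA| ∈ [11, 19]  (≈ [11.0000, 19.0000])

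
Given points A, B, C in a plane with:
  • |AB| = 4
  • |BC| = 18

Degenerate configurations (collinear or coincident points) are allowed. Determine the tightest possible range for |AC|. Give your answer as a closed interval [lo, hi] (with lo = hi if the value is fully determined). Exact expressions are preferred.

|AB| ∈ {4}
|BC| ∈ {18}
|AC| ∈ [14, 22]

|AC| ∈ [14, 22]  (≈ [14.0000, 22.0000])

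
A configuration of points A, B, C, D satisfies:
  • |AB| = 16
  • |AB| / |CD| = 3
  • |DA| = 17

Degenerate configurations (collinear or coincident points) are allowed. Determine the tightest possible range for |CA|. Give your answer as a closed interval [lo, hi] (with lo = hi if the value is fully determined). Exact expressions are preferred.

|AB| ∈ {16}
|AD| ∈ {17}
|CD| ∈ {16/3}
|BD| ∈ [1, 33]
|AC| ∈ [35/3, 67/3]
|BC| ∈ [0, 115/3]

|CA| ∈ [35/3, 67/3]  (≈ [11.6667, 22.3333])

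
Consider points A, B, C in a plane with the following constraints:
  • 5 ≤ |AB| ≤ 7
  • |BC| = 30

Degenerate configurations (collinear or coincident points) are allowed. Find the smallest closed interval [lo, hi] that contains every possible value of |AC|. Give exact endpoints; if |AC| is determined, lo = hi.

|AC| ∈ [23, 37]  (≈ [23.0000, 37.0000])

|AB| ∈ [5, 7]
|BC| ∈ {30}
|AC| ∈ [23, 37]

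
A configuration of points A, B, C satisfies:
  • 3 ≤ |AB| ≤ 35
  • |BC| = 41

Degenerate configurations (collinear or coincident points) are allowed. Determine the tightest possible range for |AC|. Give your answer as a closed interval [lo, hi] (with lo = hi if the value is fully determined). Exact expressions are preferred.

|AC| ∈ [6, 76]  (≈ [6.0000, 76.0000])

|AB| ∈ [3, 35]
|BC| ∈ {41}
|AC| ∈ [6, 76]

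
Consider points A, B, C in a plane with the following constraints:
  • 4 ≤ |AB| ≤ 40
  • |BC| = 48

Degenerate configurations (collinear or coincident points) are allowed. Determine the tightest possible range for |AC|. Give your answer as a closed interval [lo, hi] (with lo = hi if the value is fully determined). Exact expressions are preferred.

|AB| ∈ [4, 40]
|BC| ∈ {48}
|AC| ∈ [8, 88]

|AC| ∈ [8, 88]  (≈ [8.0000, 88.0000])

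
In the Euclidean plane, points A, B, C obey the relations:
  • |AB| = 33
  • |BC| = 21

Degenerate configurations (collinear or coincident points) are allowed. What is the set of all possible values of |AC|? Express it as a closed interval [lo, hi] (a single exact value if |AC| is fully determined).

|AC| ∈ [12, 54]  (≈ [12.0000, 54.0000])

|AB| ∈ {33}
|BC| ∈ {21}
|AC| ∈ [12, 54]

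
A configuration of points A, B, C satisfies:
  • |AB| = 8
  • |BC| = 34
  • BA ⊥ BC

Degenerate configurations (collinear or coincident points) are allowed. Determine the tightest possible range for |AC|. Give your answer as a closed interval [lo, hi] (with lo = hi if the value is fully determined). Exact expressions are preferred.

|AC| = 2·√(305)  (≈ 34.9285)

|AB| ∈ {8}
|BC| ∈ {34}
|AC| ∈ {2·√(305)}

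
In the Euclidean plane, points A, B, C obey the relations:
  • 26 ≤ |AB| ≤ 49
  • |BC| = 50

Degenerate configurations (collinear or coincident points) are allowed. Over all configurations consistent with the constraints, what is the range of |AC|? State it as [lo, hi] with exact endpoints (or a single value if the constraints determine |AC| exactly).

|AB| ∈ [26, 49]
|BC| ∈ {50}
|AC| ∈ [1, 99]

|AC| ∈ [1, 99]  (≈ [1.0000, 99.0000])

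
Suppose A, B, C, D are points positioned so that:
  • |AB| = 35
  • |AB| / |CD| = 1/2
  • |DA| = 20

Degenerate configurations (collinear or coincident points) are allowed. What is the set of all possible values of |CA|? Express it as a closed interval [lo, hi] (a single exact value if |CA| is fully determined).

|CA| ∈ [50, 90]  (≈ [50.0000, 90.0000])

|AB| ∈ {35}
|AD| ∈ {20}
|CD| ∈ {70}
|BD| ∈ [15, 55]
|AC| ∈ [50, 90]
|BC| ∈ [15, 125]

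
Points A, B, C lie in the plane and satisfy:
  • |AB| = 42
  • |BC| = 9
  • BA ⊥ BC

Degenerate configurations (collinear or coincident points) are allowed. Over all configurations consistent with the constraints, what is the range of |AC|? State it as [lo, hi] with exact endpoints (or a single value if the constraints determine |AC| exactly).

|AB| ∈ {42}
|BC| ∈ {9}
|AC| ∈ {3·√(205)}

|AC| = 3·√(205)  (≈ 42.9535)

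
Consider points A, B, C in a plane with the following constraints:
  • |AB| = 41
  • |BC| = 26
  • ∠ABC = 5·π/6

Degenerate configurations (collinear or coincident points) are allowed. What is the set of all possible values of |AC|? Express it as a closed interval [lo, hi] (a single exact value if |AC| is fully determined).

|AB| ∈ {41}
|BC| ∈ {26}
|AC| ∈ {√(1066·√(3) + 2357)}

|AC| = √(1066·√(3) + 2357)  (≈ 64.8334)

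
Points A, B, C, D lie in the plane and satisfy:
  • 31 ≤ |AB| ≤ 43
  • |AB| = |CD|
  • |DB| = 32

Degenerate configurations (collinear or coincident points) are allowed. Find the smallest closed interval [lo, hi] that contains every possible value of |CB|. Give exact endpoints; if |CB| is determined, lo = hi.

|AB| ∈ [31, 43]
|BD| ∈ {32}
|CD| ∈ [31, 43]
|AD| ∈ [0, 75]
|BC| ∈ [0, 75]
|AC| ∈ [0, 118]

|CB| ∈ [0, 75]  (≈ [0.0000, 75.0000])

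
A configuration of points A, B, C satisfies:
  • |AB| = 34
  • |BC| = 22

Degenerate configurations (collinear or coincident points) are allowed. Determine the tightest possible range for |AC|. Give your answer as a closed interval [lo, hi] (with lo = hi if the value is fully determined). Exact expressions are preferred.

|AC| ∈ [12, 56]  (≈ [12.0000, 56.0000])

|AB| ∈ {34}
|BC| ∈ {22}
|AC| ∈ [12, 56]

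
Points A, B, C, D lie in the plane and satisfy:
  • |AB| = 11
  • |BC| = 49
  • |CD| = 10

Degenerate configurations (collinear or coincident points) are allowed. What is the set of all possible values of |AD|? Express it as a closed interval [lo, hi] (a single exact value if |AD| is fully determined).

|AB| ∈ {11}
|BC| ∈ {49}
|CD| ∈ {10}
|AC| ∈ [38, 60]
|BD| ∈ [39, 59]
|AD| ∈ [28, 70]

|AD| ∈ [28, 70]  (≈ [28.0000, 70.0000])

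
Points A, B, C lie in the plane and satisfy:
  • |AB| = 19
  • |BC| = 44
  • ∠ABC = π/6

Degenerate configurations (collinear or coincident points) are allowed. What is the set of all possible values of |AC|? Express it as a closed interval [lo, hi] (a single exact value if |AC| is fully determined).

|AC| = √(2297 - 836·√(3))  (≈ 29.1377)

|AB| ∈ {19}
|BC| ∈ {44}
|AC| ∈ {√(2297 - 836·√(3))}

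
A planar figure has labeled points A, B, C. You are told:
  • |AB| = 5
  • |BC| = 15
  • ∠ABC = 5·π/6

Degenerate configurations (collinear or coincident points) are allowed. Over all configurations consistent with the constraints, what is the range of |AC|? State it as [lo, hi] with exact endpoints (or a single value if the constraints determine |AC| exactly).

|AB| ∈ {5}
|BC| ∈ {15}
|AC| ∈ {5·√(3·√(3) + 10)}

|AC| = 5·√(3·√(3) + 10)  (≈ 19.4911)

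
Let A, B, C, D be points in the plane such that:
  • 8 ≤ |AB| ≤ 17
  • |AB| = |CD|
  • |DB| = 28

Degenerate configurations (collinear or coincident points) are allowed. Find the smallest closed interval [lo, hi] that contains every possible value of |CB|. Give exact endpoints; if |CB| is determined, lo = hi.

|CB| ∈ [11, 45]  (≈ [11.0000, 45.0000])

|AB| ∈ [8, 17]
|BD| ∈ {28}
|CD| ∈ [8, 17]
|AD| ∈ [11, 45]
|BC| ∈ [11, 45]
|AC| ∈ [0, 62]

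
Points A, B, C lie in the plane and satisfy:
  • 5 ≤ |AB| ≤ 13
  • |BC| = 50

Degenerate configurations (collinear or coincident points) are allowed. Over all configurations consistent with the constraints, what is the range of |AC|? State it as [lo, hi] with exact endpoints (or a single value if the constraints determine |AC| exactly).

|AB| ∈ [5, 13]
|BC| ∈ {50}
|AC| ∈ [37, 63]

|AC| ∈ [37, 63]  (≈ [37.0000, 63.0000])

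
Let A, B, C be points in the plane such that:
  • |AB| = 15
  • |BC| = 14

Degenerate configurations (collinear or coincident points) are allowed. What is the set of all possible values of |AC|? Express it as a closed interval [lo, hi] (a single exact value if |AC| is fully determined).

|AC| ∈ [1, 29]  (≈ [1.0000, 29.0000])

|AB| ∈ {15}
|BC| ∈ {14}
|AC| ∈ [1, 29]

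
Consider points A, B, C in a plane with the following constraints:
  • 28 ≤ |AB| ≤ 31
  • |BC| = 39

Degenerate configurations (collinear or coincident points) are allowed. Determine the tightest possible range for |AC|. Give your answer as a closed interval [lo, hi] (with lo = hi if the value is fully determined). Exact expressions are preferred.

|AC| ∈ [8, 70]  (≈ [8.0000, 70.0000])

|AB| ∈ [28, 31]
|BC| ∈ {39}
|AC| ∈ [8, 70]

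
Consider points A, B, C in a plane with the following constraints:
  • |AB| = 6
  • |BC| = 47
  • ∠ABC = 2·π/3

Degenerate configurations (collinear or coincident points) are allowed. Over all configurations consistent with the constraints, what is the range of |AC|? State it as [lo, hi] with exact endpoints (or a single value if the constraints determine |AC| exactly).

|AB| ∈ {6}
|BC| ∈ {47}
|AC| ∈ {19·√(7)}

|AC| = 19·√(7)  (≈ 50.2693)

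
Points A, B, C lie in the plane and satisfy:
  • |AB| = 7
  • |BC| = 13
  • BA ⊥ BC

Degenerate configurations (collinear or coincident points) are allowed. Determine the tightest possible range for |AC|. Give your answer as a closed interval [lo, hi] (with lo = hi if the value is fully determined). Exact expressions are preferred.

|AB| ∈ {7}
|BC| ∈ {13}
|AC| ∈ {√(218)}

|AC| = √(218)  (≈ 14.7648)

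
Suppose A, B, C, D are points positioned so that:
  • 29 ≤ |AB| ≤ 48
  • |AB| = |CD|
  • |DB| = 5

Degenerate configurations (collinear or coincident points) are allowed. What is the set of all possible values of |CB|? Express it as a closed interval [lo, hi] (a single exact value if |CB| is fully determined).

|CB| ∈ [24, 53]  (≈ [24.0000, 53.0000])

|AB| ∈ [29, 48]
|BD| ∈ {5}
|CD| ∈ [29, 48]
|AD| ∈ [24, 53]
|BC| ∈ [24, 53]
|AC| ∈ [0, 101]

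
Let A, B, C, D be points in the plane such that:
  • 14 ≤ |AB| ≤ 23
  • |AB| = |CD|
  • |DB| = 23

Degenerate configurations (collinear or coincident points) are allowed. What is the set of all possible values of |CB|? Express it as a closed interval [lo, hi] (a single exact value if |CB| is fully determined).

|AB| ∈ [14, 23]
|BD| ∈ {23}
|CD| ∈ [14, 23]
|AD| ∈ [0, 46]
|BC| ∈ [0, 46]
|AC| ∈ [0, 69]

|CB| ∈ [0, 46]  (≈ [0.0000, 46.0000])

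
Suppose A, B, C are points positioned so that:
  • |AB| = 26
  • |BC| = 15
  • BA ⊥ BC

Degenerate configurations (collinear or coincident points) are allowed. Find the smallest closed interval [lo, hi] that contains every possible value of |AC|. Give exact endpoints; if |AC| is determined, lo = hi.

|AC| = √(901)  (≈ 30.0167)

|AB| ∈ {26}
|BC| ∈ {15}
|AC| ∈ {√(901)}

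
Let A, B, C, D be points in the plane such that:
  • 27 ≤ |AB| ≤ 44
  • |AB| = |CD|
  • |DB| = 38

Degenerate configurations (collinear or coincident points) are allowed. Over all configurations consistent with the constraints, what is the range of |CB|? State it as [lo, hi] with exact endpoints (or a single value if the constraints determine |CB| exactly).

|CB| ∈ [0, 82]  (≈ [0.0000, 82.0000])

|AB| ∈ [27, 44]
|BD| ∈ {38}
|CD| ∈ [27, 44]
|AD| ∈ [0, 82]
|BC| ∈ [0, 82]
|AC| ∈ [0, 126]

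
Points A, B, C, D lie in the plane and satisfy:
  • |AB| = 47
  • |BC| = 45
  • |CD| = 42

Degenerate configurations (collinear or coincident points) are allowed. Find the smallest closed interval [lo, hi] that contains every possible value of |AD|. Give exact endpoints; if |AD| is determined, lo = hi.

|AB| ∈ {47}
|BC| ∈ {45}
|CD| ∈ {42}
|AC| ∈ [2, 92]
|BD| ∈ [3, 87]
|AD| ∈ [0, 134]

|AD| ∈ [0, 134]  (≈ [0.0000, 134.0000])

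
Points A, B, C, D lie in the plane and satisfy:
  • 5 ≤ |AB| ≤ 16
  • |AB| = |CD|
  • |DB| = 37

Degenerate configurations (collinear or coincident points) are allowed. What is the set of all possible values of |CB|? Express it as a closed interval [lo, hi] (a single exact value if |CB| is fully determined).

|CB| ∈ [21, 53]  (≈ [21.0000, 53.0000])

|AB| ∈ [5, 16]
|BD| ∈ {37}
|CD| ∈ [5, 16]
|AD| ∈ [21, 53]
|BC| ∈ [21, 53]
|AC| ∈ [5, 69]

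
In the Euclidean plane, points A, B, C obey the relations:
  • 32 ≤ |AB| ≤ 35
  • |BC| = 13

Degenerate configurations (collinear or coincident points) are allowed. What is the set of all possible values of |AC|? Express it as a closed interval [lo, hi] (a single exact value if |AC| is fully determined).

|AB| ∈ [32, 35]
|BC| ∈ {13}
|AC| ∈ [19, 48]

|AC| ∈ [19, 48]  (≈ [19.0000, 48.0000])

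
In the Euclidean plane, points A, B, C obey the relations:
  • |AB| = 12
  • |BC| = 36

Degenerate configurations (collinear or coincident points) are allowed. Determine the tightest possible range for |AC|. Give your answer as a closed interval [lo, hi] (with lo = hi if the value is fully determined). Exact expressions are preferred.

|AC| ∈ [24, 48]  (≈ [24.0000, 48.0000])

|AB| ∈ {12}
|BC| ∈ {36}
|AC| ∈ [24, 48]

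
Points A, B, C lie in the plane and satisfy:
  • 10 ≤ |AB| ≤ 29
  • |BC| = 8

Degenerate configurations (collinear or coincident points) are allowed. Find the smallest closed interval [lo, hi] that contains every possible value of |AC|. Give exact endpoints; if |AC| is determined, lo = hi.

|AC| ∈ [2, 37]  (≈ [2.0000, 37.0000])

|AB| ∈ [10, 29]
|BC| ∈ {8}
|AC| ∈ [2, 37]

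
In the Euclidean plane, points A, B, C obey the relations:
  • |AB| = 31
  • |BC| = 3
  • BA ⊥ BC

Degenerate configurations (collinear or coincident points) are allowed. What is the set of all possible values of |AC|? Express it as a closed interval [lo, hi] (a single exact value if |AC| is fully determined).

|AB| ∈ {31}
|BC| ∈ {3}
|AC| ∈ {√(970)}

|AC| = √(970)  (≈ 31.1448)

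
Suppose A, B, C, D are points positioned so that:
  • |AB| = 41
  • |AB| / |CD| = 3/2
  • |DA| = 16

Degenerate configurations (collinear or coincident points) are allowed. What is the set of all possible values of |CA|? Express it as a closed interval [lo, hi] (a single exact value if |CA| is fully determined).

|CA| ∈ [34/3, 130/3]  (≈ [11.3333, 43.3333])

|AB| ∈ {41}
|AD| ∈ {16}
|CD| ∈ {82/3}
|BD| ∈ [25, 57]
|AC| ∈ [34/3, 130/3]
|BC| ∈ [0, 253/3]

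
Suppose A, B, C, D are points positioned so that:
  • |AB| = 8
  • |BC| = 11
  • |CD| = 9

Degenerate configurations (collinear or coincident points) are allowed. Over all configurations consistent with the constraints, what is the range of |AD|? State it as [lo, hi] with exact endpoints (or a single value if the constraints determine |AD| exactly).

|AD| ∈ [0, 28]  (≈ [0.0000, 28.0000])

|AB| ∈ {8}
|BC| ∈ {11}
|CD| ∈ {9}
|AC| ∈ [3, 19]
|BD| ∈ [2, 20]
|AD| ∈ [0, 28]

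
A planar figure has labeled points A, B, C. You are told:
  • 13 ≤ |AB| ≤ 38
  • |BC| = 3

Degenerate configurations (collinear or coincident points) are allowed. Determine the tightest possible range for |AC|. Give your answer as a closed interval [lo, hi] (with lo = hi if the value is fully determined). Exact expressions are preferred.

|AB| ∈ [13, 38]
|BC| ∈ {3}
|AC| ∈ [10, 41]

|AC| ∈ [10, 41]  (≈ [10.0000, 41.0000])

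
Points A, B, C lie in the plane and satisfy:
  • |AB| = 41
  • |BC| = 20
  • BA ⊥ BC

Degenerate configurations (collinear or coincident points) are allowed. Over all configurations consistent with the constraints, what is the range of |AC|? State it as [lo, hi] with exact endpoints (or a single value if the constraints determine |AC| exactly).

|AC| = √(2081)  (≈ 45.6180)

|AB| ∈ {41}
|BC| ∈ {20}
|AC| ∈ {√(2081)}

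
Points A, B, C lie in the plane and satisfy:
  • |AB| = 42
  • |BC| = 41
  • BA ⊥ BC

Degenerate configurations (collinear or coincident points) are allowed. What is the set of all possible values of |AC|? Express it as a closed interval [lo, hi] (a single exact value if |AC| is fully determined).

|AC| = √(3445)  (≈ 58.6941)

|AB| ∈ {42}
|BC| ∈ {41}
|AC| ∈ {√(3445)}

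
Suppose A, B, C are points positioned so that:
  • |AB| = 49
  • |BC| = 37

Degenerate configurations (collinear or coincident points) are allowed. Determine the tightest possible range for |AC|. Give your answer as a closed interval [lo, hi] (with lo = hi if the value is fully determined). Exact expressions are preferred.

|AB| ∈ {49}
|BC| ∈ {37}
|AC| ∈ [12, 86]

|AC| ∈ [12, 86]  (≈ [12.0000, 86.0000])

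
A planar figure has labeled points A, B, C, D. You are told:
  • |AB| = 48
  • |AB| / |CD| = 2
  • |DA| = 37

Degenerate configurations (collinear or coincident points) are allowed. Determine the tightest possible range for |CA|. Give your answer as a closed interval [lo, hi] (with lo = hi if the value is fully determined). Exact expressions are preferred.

|CA| ∈ [13, 61]  (≈ [13.0000, 61.0000])

|AB| ∈ {48}
|AD| ∈ {37}
|CD| ∈ {24}
|BD| ∈ [11, 85]
|AC| ∈ [13, 61]
|BC| ∈ [0, 109]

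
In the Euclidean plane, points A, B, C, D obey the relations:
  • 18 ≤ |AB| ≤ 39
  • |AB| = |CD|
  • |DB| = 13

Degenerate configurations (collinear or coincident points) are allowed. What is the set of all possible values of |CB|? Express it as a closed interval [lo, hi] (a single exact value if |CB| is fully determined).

|CB| ∈ [5, 52]  (≈ [5.0000, 52.0000])

|AB| ∈ [18, 39]
|BD| ∈ {13}
|CD| ∈ [18, 39]
|AD| ∈ [5, 52]
|BC| ∈ [5, 52]
|AC| ∈ [0, 91]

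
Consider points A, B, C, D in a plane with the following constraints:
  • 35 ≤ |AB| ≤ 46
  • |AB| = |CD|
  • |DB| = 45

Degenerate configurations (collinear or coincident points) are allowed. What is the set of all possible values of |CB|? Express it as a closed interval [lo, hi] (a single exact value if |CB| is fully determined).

|AB| ∈ [35, 46]
|BD| ∈ {45}
|CD| ∈ [35, 46]
|AD| ∈ [0, 91]
|BC| ∈ [0, 91]
|AC| ∈ [0, 137]

|CB| ∈ [0, 91]  (≈ [0.0000, 91.0000])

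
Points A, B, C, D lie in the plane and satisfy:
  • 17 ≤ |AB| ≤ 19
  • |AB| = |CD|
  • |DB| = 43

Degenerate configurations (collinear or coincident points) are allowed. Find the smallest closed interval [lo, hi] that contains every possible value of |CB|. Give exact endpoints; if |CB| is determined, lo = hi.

|CB| ∈ [24, 62]  (≈ [24.0000, 62.0000])

|AB| ∈ [17, 19]
|BD| ∈ {43}
|CD| ∈ [17, 19]
|AD| ∈ [24, 62]
|BC| ∈ [24, 62]
|AC| ∈ [5, 81]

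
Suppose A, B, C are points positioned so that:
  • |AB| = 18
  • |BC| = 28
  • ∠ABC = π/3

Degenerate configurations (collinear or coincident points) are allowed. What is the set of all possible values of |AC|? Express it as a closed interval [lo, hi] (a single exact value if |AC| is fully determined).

|AB| ∈ {18}
|BC| ∈ {28}
|AC| ∈ {2·√(151)}

|AC| = 2·√(151)  (≈ 24.5764)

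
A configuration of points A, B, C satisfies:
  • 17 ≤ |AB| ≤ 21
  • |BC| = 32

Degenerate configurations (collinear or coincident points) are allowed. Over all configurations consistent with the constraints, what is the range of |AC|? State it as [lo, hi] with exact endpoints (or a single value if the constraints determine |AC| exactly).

|AC| ∈ [11, 53]  (≈ [11.0000, 53.0000])

|AB| ∈ [17, 21]
|BC| ∈ {32}
|AC| ∈ [11, 53]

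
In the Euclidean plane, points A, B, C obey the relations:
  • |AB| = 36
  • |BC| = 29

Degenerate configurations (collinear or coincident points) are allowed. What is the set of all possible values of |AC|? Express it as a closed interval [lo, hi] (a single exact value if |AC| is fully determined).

|AC| ∈ [7, 65]  (≈ [7.0000, 65.0000])

|AB| ∈ {36}
|BC| ∈ {29}
|AC| ∈ [7, 65]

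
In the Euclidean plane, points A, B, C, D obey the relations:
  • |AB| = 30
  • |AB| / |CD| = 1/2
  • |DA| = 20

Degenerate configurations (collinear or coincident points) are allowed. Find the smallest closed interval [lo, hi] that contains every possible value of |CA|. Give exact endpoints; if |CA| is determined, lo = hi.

|CA| ∈ [40, 80]  (≈ [40.0000, 80.0000])

|AB| ∈ {30}
|AD| ∈ {20}
|CD| ∈ {60}
|BD| ∈ [10, 50]
|AC| ∈ [40, 80]
|BC| ∈ [10, 110]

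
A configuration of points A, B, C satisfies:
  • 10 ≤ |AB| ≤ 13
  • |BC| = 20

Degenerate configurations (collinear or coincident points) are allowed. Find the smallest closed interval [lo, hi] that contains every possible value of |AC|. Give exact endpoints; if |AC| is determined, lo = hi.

|AB| ∈ [10, 13]
|BC| ∈ {20}
|AC| ∈ [7, 33]

|AC| ∈ [7, 33]  (≈ [7.0000, 33.0000])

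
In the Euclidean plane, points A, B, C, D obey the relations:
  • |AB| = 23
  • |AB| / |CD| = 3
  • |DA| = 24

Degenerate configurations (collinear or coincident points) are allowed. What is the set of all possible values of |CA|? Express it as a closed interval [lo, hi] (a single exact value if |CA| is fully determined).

|AB| ∈ {23}
|AD| ∈ {24}
|CD| ∈ {23/3}
|BD| ∈ [1, 47]
|AC| ∈ [49/3, 95/3]
|BC| ∈ [0, 164/3]

|CA| ∈ [49/3, 95/3]  (≈ [16.3333, 31.6667])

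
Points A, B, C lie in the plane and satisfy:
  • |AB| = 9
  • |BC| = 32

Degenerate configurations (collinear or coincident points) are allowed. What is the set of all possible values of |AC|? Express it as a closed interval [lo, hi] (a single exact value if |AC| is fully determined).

|AB| ∈ {9}
|BC| ∈ {32}
|AC| ∈ [23, 41]

|AC| ∈ [23, 41]  (≈ [23.0000, 41.0000])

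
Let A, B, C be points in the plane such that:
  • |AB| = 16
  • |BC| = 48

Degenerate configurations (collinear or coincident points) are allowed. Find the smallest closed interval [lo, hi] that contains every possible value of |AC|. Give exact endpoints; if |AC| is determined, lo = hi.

|AB| ∈ {16}
|BC| ∈ {48}
|AC| ∈ [32, 64]

|AC| ∈ [32, 64]  (≈ [32.0000, 64.0000])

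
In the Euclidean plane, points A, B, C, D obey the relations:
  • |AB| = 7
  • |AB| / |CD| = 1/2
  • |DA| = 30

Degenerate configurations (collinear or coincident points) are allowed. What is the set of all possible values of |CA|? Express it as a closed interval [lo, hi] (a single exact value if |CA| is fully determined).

|AB| ∈ {7}
|AD| ∈ {30}
|CD| ∈ {14}
|BD| ∈ [23, 37]
|AC| ∈ [16, 44]
|BC| ∈ [9, 51]

|CA| ∈ [16, 44]  (≈ [16.0000, 44.0000])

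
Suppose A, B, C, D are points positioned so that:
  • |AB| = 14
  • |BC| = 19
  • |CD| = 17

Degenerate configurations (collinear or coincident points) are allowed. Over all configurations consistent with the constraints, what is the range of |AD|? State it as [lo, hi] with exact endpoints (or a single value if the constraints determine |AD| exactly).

|AD| ∈ [0, 50]  (≈ [0.0000, 50.0000])

|AB| ∈ {14}
|BC| ∈ {19}
|CD| ∈ {17}
|AC| ∈ [5, 33]
|BD| ∈ [2, 36]
|AD| ∈ [0, 50]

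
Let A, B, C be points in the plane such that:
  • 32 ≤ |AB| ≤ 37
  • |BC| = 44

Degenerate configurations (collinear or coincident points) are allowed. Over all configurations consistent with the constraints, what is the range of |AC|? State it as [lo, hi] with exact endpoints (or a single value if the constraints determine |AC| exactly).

|AB| ∈ [32, 37]
|BC| ∈ {44}
|AC| ∈ [7, 81]

|AC| ∈ [7, 81]  (≈ [7.0000, 81.0000])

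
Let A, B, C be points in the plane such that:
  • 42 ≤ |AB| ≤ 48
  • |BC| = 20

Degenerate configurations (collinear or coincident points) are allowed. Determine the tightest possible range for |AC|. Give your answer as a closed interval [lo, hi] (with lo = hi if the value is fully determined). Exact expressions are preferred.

|AB| ∈ [42, 48]
|BC| ∈ {20}
|AC| ∈ [22, 68]

|AC| ∈ [22, 68]  (≈ [22.0000, 68.0000])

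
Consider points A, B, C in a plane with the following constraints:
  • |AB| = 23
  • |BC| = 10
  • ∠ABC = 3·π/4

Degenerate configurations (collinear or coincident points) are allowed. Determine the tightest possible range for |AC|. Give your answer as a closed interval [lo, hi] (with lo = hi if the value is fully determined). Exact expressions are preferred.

|AB| ∈ {23}
|BC| ∈ {10}
|AC| ∈ {√(230·√(2) + 629)}

|AC| = √(230·√(2) + 629)  (≈ 30.8912)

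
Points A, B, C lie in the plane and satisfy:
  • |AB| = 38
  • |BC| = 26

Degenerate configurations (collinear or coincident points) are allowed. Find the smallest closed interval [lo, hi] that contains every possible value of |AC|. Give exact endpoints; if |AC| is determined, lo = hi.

|AB| ∈ {38}
|BC| ∈ {26}
|AC| ∈ [12, 64]

|AC| ∈ [12, 64]  (≈ [12.0000, 64.0000])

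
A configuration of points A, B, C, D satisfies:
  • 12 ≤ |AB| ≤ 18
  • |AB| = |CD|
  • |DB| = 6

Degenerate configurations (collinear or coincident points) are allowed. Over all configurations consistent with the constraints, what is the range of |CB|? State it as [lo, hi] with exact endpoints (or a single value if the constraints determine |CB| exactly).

|CB| ∈ [6, 24]  (≈ [6.0000, 24.0000])

|AB| ∈ [12, 18]
|BD| ∈ {6}
|CD| ∈ [12, 18]
|AD| ∈ [6, 24]
|BC| ∈ [6, 24]
|AC| ∈ [0, 42]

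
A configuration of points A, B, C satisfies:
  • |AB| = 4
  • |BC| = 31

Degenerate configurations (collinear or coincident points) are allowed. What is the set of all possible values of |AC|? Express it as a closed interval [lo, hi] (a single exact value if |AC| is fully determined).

|AC| ∈ [27, 35]  (≈ [27.0000, 35.0000])

|AB| ∈ {4}
|BC| ∈ {31}
|AC| ∈ [27, 35]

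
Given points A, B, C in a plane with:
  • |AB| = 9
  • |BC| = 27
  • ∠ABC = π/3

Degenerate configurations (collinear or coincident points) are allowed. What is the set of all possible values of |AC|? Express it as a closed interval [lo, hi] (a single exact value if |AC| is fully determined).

|AB| ∈ {9}
|BC| ∈ {27}
|AC| ∈ {9·√(7)}

|AC| = 9·√(7)  (≈ 23.8118)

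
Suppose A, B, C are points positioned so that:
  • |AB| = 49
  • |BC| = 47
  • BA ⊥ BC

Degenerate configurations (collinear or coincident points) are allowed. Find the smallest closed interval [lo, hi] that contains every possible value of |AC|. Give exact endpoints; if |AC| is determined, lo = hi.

|AC| = √(4610)  (≈ 67.8970)

|AB| ∈ {49}
|BC| ∈ {47}
|AC| ∈ {√(4610)}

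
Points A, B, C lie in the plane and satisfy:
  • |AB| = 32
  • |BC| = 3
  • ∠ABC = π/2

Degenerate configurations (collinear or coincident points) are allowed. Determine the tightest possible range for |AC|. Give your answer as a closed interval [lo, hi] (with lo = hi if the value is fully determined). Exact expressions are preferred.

|AC| = √(1033)  (≈ 32.1403)

|AB| ∈ {32}
|BC| ∈ {3}
|AC| ∈ {√(1033)}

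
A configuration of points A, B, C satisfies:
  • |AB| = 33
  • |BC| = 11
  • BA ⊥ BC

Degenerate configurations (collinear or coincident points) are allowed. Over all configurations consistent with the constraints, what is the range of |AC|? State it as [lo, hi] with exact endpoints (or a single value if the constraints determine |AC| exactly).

|AC| = 11·√(10)  (≈ 34.7851)

|AB| ∈ {33}
|BC| ∈ {11}
|AC| ∈ {11·√(10)}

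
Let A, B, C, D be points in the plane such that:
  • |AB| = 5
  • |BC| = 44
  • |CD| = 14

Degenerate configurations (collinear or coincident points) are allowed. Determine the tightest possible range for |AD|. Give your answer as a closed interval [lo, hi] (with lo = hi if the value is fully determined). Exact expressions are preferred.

|AB| ∈ {5}
|BC| ∈ {44}
|CD| ∈ {14}
|AC| ∈ [39, 49]
|BD| ∈ [30, 58]
|AD| ∈ [25, 63]

|AD| ∈ [25, 63]  (≈ [25.0000, 63.0000])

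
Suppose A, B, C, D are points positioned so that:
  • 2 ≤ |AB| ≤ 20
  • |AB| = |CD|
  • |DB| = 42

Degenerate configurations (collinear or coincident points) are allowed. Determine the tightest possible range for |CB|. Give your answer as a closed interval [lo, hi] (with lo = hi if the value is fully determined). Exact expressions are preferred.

|AB| ∈ [2, 20]
|BD| ∈ {42}
|CD| ∈ [2, 20]
|AD| ∈ [22, 62]
|BC| ∈ [22, 62]
|AC| ∈ [2, 82]

|CB| ∈ [22, 62]  (≈ [22.0000, 62.0000])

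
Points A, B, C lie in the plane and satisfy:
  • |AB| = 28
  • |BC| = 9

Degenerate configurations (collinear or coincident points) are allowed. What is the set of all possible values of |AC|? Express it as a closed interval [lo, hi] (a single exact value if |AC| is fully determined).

|AB| ∈ {28}
|BC| ∈ {9}
|AC| ∈ [19, 37]

|AC| ∈ [19, 37]  (≈ [19.0000, 37.0000])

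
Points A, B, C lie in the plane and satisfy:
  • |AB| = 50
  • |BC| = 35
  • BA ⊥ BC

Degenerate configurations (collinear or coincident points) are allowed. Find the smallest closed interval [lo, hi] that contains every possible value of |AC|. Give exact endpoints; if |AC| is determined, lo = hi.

|AB| ∈ {50}
|BC| ∈ {35}
|AC| ∈ {5·√(149)}

|AC| = 5·√(149)  (≈ 61.0328)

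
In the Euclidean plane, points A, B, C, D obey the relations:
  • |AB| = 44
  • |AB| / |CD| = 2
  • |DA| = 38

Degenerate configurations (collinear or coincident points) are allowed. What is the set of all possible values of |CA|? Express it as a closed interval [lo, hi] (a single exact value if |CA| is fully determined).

|CA| ∈ [16, 60]  (≈ [16.0000, 60.0000])

|AB| ∈ {44}
|AD| ∈ {38}
|CD| ∈ {22}
|BD| ∈ [6, 82]
|AC| ∈ [16, 60]
|BC| ∈ [0, 104]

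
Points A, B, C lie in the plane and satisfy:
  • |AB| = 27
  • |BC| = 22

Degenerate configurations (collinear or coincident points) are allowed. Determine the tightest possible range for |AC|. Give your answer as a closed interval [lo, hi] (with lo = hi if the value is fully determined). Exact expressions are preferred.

|AC| ∈ [5, 49]  (≈ [5.0000, 49.0000])

|AB| ∈ {27}
|BC| ∈ {22}
|AC| ∈ [5, 49]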